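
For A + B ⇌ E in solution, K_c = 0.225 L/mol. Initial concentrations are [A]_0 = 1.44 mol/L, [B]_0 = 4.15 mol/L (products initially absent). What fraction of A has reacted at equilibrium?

Let X = conversion of A; extent ξ = 1.44·X mol/L.
Concentrations: [A] = 1.44 − 1.44X; [B] = 4.15 − 1.44X; [E] = 1.44X.
K_c = [E] / ([A] [B]).
Equating to 0.225 L/mol: the physical root is X = 0.442.

X = 0.442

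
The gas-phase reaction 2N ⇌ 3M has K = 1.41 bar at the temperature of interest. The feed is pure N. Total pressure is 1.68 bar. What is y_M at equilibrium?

y_M = 0.552

Basis: 1 mol N initially; let X = conversion of N. Extent ξ = 0.5X.
Species balance: n_N = 1 − X; n_M = 1.5X.
Summing: n_T = 1 + 0.5X.
With p_i = (n_i/n_T)P, K = p_M^3 / (p_N^2).
Equating to 1.41 bar and solving on 0 < X < 1: X = 0.451.
Then n_M = 0.677, n_T = 1.23, so y_M = 0.552.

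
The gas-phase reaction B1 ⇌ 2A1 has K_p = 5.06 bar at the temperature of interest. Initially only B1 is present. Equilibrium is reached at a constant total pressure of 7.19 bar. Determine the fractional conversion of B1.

Take 1 mol B1 as basis and let X be its fractional conversion, so ξ = X.
Moles: n_B1 = 1 − X; n_A1 = 2X.
Total moles n_T = 1 + X.
Mole fractions y_i = n_i/n_T; K_p = p_A1^2 / (p_B1) with p_i = y_i·P.
Substituting and setting equal to 5.06 bar gives a polynomial in X; the root in (0,1) is X = 0.387.

X = 0.387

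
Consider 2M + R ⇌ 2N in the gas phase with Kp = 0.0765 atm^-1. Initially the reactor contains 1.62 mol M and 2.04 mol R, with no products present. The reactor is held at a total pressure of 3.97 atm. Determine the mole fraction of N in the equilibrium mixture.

y_N = 0.135

Basis: 1.62 mol M initially; let X = conversion of M. Extent ξ = 0.81X.
At extent ξ: n_M = 1.62 − 1.62X; n_R = 2.04 − 0.81X; n_N = 1.62X.
Summing: n_T = 3.66 − 0.81X.
Mole fractions y_i = n_i/n_T; Kp = p_N^2 / (p_M^2 p_R) with p_i = y_i·P.
Substituting and setting equal to 0.0765 atm^-1 gives a polynomial in X; the root in (0,1) is X = 0.286.
Then n_N = 0.463, n_T = 3.43, so y_N = 0.135.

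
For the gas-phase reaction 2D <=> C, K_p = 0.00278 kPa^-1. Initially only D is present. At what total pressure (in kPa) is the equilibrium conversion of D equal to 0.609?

P = 498 kPa

Let X = conversion of D (basis 1 mol D); extent of reaction ξ = 0.5X.
Moles: n_D = 1 − X; n_C = 0.5X.
Total moles n_T = 1 − 0.5X.
K_p = p_C / (p_D^2) with p_i = (n_i/n_T)·P.
At X = 0.609: the mole-fraction product g(X) = Π y_i^ν_i = 1.385. Since K_p = g(X)·P^{-1}, P = (g/K_p)^(1/1) = (1.385/0.00278)^(1/1) = 498 kPa.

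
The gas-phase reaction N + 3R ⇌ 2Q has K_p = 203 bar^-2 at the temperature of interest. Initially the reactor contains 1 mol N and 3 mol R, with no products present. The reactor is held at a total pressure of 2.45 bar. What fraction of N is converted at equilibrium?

X = 0.853

Take 1 mol N as basis and let X be its fractional conversion, so ξ = X.
Moles: n_N = 1 − X; n_R = 3 − 3X; n_Q = 2X.
Total moles n_T = 4 − 2X.
y_i = n_i/n_T, p_i = y_i·P. K_p = p_Q^2 / (p_N p_R^3).
Substituting and setting equal to 203 bar^-2 gives a polynomial in X; the root in (0,1) is X = 0.853.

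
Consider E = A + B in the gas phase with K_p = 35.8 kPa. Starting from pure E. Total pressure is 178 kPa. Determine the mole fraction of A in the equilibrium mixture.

y_A = 0.290

Let X = conversion of E (basis 1 mol E); extent of reaction ξ = X.
Species balance: n_E = 1 − X; n_A = X; n_B = X.
n_T = Σnᵢ = 1 + X.
y_i = n_i/n_T, p_i = y_i·P. K_p = p_A p_B / (p_E).
Substituting and setting equal to 35.8 kPa gives a polynomial in X; the root in (0,1) is X = 0.409.
Then n_A = 0.409, n_T = 1.41, so y_A = 0.290.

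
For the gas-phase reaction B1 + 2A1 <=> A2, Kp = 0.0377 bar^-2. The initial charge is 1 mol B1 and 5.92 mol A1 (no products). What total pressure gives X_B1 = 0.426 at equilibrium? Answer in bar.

P = 5.31 bar

Basis: 1 mol B1 initially; let X = conversion of B1. Extent ξ = X.
At extent ξ: n_B1 = 1 − X; n_A1 = 5.92 − 2X; n_A2 = X.
Summing: n_T = 6.92 − 2X.
Kp = p_A2 / (p_B1 p_A1^2) with p_i = (n_i/n_T)·P.
At X = 0.426: the mole-fraction product g(X) = Π y_i^ν_i = 1.064. Since Kp = g(X)·P^{-2}, P = (g/Kp)^(1/2) = (1.064/0.0377)^(1/2) = 5.31 bar.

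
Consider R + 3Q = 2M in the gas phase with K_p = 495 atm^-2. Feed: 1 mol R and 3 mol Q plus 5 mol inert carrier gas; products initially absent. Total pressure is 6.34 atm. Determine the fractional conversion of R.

X = 0.869

Basis: 1 mol R initially; let X = conversion of R. Extent ξ = X.
Species balance: n_R = 1 − X; n_Q = 3 − 3X; n_M = 2X; n_I = 5 (inert).
Total moles n_T = 9 − 2X.
y_i = n_i/n_T, p_i = y_i·P. K_p = p_M^2 / (p_R p_Q^3).
Equating to 495 atm^-2 and solving on 0 < X < 1: X = 0.869.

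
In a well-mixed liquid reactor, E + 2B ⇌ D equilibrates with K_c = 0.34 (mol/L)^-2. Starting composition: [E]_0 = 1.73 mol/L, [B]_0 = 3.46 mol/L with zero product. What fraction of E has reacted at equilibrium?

Let X = conversion of E; extent ξ = 1.73·X mol/L.
Concentrations: [E] = 1.73 − 1.73X; [B] = 3.46 − 3.46X; [D] = 1.73X.
K_c = [D] / ([E] [B]^2).
Solving K_c = 0.34 for X ∈ (0,1): X = 0.502.

X = 0.502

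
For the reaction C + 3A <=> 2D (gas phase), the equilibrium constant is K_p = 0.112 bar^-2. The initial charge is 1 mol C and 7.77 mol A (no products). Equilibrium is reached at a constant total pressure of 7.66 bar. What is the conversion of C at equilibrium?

Take 1 mol C as basis and let X be its fractional conversion, so ξ = X.
Mole table: n_C = 1 − X; n_A = 7.77 − 3X; n_D = 2X.
n_T = Σnᵢ = 8.77 − 2X.
Mole fractions y_i = n_i/n_T; K_p = p_D^2 / (p_C p_A^3) with p_i = y_i·P.
Equating to 0.112 bar^-2 and solving on 0 < X < 1: X = 0.847.

X = 0.847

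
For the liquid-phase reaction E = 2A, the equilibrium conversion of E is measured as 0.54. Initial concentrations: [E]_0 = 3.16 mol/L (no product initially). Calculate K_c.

Let X = conversion of E.
Concentrations: [E] = 3.16 − 3.16X; [A] = 6.32X.
At X = 0.54: [E] = 1.45, [A] = 3.41.
K_c = [A]^2 / ([E]) = 8.01 mol/L.

K_c = 8.01 mol/L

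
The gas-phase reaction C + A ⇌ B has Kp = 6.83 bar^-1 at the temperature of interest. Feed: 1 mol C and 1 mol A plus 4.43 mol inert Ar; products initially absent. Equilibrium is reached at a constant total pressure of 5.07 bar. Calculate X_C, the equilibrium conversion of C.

Let X = conversion of C (basis 1 mol C); extent of reaction ξ = X.
Species balance: n_C = 1 − X; n_A = 1 − X; n_B = X; n_I = 4.43 (inert).
n_T = Σnᵢ = 6.43 − X.
With p_i = (n_i/n_T)P, Kp = p_B / (p_C p_A).
This yields a degree-2 equation in X; solving on (0,1), X = 0.667.

X = 0.667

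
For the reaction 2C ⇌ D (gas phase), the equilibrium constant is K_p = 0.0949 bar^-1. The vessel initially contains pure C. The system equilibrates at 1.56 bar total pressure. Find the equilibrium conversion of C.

Basis: 1 mol C initially; let X = conversion of C. Extent ξ = 0.5X.
At extent ξ: n_C = 1 − X; n_D = 0.5X.
Summing: n_T = 1 − 0.5X.
Mole fractions y_i = n_i/n_T; K_p = p_D / (p_C^2) with p_i = y_i·P.
Setting this equal to 0.0949 bar^-1 and taking the physical root (0 < X < 1) gives X = 0.207.

X = 0.207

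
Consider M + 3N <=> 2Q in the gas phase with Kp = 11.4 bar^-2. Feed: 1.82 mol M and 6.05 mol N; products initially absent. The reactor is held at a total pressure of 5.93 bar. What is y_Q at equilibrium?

y_Q = 0.669

Let X = conversion of M (basis 1.82 mol M); extent of reaction ξ = 1.82X.
Mole table: n_M = 1.82 − 1.82X; n_N = 6.05 − 5.46X; n_Q = 3.64X.
n_T = Σnᵢ = 7.87 − 3.64X.
With p_i = (n_i/n_T)P, Kp = p_Q^2 / (p_M p_N^3).
Substituting and setting equal to 11.4 bar^-2 gives a polynomial in X; the root in (0,1) is X = 0.867.
Then n_Q = 3.16, n_T = 4.71, so y_Q = 0.669.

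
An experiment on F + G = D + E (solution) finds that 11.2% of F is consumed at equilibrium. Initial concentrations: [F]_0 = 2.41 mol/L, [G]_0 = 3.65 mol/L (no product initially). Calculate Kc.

Let X = conversion of F.
Concentrations: [F] = 2.41 − 2.41X; [G] = 3.65 − 2.41X; [D] = 2.41X; [E] = 2.41X.
At X = 0.112: [F] = 2.14, [G] = 3.38, [D] = 0.27, [E] = 0.27.
Kc = [D] [E] / ([F] [G]) = 0.0101.

Kc = 0.0101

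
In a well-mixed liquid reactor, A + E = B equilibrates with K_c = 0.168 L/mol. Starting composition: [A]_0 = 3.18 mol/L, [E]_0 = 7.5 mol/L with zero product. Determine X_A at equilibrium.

X = 0.498

Let X = conversion of A; extent ξ = 3.18·X mol/L.
Concentrations: [A] = 3.18 − 3.18X; [E] = 7.5 − 3.18X; [B] = 3.18X.
K_c = [B] / ([A] [E]).
Solving K_c = 0.168 for X ∈ (0,1): X = 0.498.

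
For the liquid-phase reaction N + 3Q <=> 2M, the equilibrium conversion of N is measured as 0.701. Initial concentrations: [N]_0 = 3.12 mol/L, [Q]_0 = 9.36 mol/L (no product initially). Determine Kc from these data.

Kc = 0.936 (mol/L)^-2

Let X = conversion of N.
Concentrations: [N] = 3.12 − 3.12X; [Q] = 9.36 − 9.36X; [M] = 6.24X.
At X = 0.701: [N] = 0.933, [Q] = 2.8, [M] = 4.37.
Kc = [M]^2 / ([N] [Q]^3) = 0.936 (mol/L)^-2.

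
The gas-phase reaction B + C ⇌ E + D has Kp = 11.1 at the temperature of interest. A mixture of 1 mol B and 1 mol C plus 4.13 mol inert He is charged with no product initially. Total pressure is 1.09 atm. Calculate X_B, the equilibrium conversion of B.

X = 0.769

Take 1 mol B as basis and let X be its fractional conversion, so ξ = X.
Species balance: n_B = 1 − X; n_C = 1 − X; n_E = X; n_D = X; n_I = 4.13 (inert).
Since Δν = 0, n_T = 6.13 throughout.
Mole fractions y_i = n_i/n_T; Kp = p_E p_D / (p_B p_C) with p_i = y_i·P.
Substituting and setting equal to 11.1 gives a polynomial in X; the root in (0,1) is X = 0.769.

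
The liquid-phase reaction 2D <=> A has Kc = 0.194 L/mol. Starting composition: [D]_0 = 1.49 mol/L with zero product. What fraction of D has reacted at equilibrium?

X = 0.291

Let X = conversion of D; extent ξ = 1.49X/2 mol/L.
Concentrations: [D] = 1.49 − 1.49X; [A] = 0.745X.
Kc = [A] / ([D]^2).
Solving Kc = 0.194 for X ∈ (0,1): X = 0.291.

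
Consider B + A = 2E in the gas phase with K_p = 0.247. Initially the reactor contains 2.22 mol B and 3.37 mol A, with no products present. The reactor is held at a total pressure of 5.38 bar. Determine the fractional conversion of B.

X = 0.244

Let X = conversion of B (basis 2.22 mol B); extent of reaction ξ = 2.22X.
At extent ξ: n_B = 2.22 − 2.22X; n_A = 3.37 − 2.22X; n_E = 4.44X.
Total moles n_T = 5.59 (Δν = 0, constant).
With p_i = (n_i/n_T)P, K_p = p_E^2 / (p_B p_A).
Setting this equal to 0.247 and taking the physical root (0 < X < 1) gives X = 0.244.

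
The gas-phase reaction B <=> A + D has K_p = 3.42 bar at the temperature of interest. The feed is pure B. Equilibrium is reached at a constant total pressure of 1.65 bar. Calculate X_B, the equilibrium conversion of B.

X = 0.821

Basis: 1 mol B initially; let X = conversion of B. Extent ξ = X.
Moles: n_B = 1 − X; n_A = X; n_D = X.
n_T = Σnᵢ = 1 + X.
Mole fractions y_i = n_i/n_T; K_p = p_A p_D / (p_B) with p_i = y_i·P.
Equating to 3.42 bar and solving on 0 < X < 1: X = 0.821.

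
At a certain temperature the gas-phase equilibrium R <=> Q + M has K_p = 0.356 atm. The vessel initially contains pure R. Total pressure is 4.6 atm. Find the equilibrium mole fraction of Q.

y_Q = 0.211

Let X = conversion of R (basis 1 mol R); extent of reaction ξ = X.
Mole table: n_R = 1 − X; n_Q = X; n_M = X.
n_T = Σnᵢ = 1 + X.
y_i = n_i/n_T, p_i = y_i·P. K_p = p_Q p_M / (p_R).
Setting this equal to 0.356 atm and taking the physical root (0 < X < 1) gives X = 0.268.
Then n_Q = 0.268, n_T = 1.27, so y_Q = 0.211.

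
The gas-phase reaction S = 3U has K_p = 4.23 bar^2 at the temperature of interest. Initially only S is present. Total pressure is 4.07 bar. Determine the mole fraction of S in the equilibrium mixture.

Basis: 1 mol S initially; let X = conversion of S. Extent ξ = X.
Species balance: n_S = 1 − X; n_U = 3X.
n_T = Σnᵢ = 1 + 2X.
y_i = n_i/n_T, p_i = y_i·P. K_p = p_U^3 / (p_S).
Equating to 4.23 bar^2 and solving on 0 < X < 1: X = 0.252.
Then n_S = 0.748, n_T = 1.5, so y_S = 0.497.

y_S = 0.497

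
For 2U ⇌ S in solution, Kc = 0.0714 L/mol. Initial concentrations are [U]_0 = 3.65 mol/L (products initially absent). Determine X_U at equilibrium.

X = 0.274

Let X = conversion of U; extent ξ = 3.65X/2 mol/L.
Concentrations: [U] = 3.65 − 3.65X; [S] = 1.82X.
Kc = [S] / ([U]^2).
This equals 0.0714 at X = 0.274 (the root in 0 < X < 1).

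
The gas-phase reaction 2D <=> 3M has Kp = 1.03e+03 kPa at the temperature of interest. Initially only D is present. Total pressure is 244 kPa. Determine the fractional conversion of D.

X = 0.619

Let X = conversion of D (basis 1 mol D); extent of reaction ξ = 0.5X.
Moles: n_D = 1 − X; n_M = 1.5X.
Total moles n_T = 1 + 0.5X.
Mole fractions y_i = n_i/n_T; Kp = p_M^3 / (p_D^2) with p_i = y_i·P.
Setting this equal to 1.03e+03 kPa and taking the physical root (0 < X < 1) gives X = 0.619.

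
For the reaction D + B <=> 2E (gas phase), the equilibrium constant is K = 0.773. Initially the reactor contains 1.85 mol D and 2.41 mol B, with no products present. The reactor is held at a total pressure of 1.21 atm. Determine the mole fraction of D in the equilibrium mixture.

Basis: 1.85 mol D initially; let X = conversion of D. Extent ξ = 1.85X.
At extent ξ: n_D = 1.85 − 1.85X; n_B = 2.41 − 1.85X; n_E = 3.7X.
n_T stays at 4.26 (no change in mole number).
Mole fractions y_i = n_i/n_T; K = p_E^2 / (p_D p_B) with p_i = y_i·P.
Substituting and setting equal to 0.773 gives a polynomial in X; the root in (0,1) is X = 0.347.
Then n_D = 1.21, n_T = 4.26, so y_D = 0.283.

y_D = 0.283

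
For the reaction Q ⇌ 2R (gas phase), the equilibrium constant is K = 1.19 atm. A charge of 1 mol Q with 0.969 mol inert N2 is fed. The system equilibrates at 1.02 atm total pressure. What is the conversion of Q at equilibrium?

Take 1 mol Q as basis and let X be its fractional conversion, so ξ = X.
Mole table: n_Q = 1 − X; n_R = 2X; n_I = 0.969 (inert).
Summing: n_T = 1.97 + X.
With p_i = (n_i/n_T)P, K = p_R^2 / (p_Q).
Setting this equal to 1.19 atm and taking the physical root (0 < X < 1) gives X = 0.566.

X = 0.566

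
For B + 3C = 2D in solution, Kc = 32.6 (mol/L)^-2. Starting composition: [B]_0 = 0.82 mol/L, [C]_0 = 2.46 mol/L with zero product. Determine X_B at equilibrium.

X = 0.751

Let X = conversion of B; extent ξ = 0.82·X mol/L.
Concentrations: [B] = 0.82 − 0.82X; [C] = 2.46 − 2.46X; [D] = 1.64X.
Kc = [D]^2 / ([B] [C]^3).
Solving Kc = 32.6 for X ∈ (0,1): X = 0.751.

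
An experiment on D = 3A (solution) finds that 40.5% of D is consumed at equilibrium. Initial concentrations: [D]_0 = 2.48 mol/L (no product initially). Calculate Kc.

Kc = 18.5 (mol/L)^2

Let X = conversion of D.
Concentrations: [D] = 2.48 − 2.48X; [A] = 7.44X.
At X = 0.405: [D] = 1.48, [A] = 3.01.
Kc = [A]^3 / ([D]) = 18.5 (mol/L)^2.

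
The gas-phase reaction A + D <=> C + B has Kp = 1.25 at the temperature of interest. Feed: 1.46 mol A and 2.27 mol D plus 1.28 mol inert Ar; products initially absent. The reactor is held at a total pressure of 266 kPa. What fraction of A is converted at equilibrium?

Basis: 1.46 mol A initially; let X = conversion of A. Extent ξ = 1.46X.
At extent ξ: n_A = 1.46 − 1.46X; n_D = 2.27 − 1.46X; n_C = 1.46X; n_B = 1.46X; n_I = 1.28 (inert).
Total moles n_T = 5.01 (Δν = 0, constant).
Mole fractions y_i = n_i/n_T; Kp = p_C p_B / (p_A p_D) with p_i = y_i·P.
Substituting and setting equal to 1.25 gives a polynomial in X; the root in (0,1) is X = 0.641.

X = 0.641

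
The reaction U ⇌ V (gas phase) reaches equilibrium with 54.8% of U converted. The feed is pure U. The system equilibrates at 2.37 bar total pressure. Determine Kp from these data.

Kp = 1.21

Basis: 1 mol U initially; let X = conversion of U. Extent ξ = X.
Species balance: n_U = 1 − X; n_V = X.
Total moles n_T = 1 (Δν = 0, constant).
At X = 0.548: n_U = 0.452, n_V = 0.548, n_T = 1.
p_i = (n_i/n_T)·P. Kp = p_V / (p_U) = 1.21.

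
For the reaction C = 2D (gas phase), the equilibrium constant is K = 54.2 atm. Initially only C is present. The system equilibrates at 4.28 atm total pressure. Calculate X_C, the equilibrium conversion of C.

X = 0.872

Take 1 mol C as basis and let X be its fractional conversion, so ξ = X.
Mole table: n_C = 1 − X; n_D = 2X.
Summing: n_T = 1 + X.
Mole fractions y_i = n_i/n_T; K = p_D^2 / (p_C) with p_i = y_i·P.
This yields a degree-2 equation in X; solving on (0,1), X = 0.872.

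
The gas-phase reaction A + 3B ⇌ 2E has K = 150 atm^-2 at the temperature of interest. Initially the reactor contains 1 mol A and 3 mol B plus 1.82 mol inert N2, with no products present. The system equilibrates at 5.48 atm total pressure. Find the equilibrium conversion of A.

X = 0.858

Basis: 1 mol A initially; let X = conversion of A. Extent ξ = X.
Mole table: n_A = 1 − X; n_B = 3 − 3X; n_E = 2X; n_I = 1.82 (inert).
n_T = Σnᵢ = 5.82 − 2X.
Mole fractions y_i = n_i/n_T; K = p_E^2 / (p_A p_B^3) with p_i = y_i·P.
This yields a degree-4 equation in X; solving on (0,1), X = 0.858.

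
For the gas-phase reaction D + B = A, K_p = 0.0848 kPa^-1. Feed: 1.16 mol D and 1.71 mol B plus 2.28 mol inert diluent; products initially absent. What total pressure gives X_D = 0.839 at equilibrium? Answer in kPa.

Basis: 1.16 mol D initially; let X = conversion of D. Extent ξ = 1.16X.
At extent ξ: n_D = 1.16 − 1.16X; n_B = 1.71 − 1.16X; n_A = 1.16X; n_I = 2.28 (inert).
n_T = Σnᵢ = 5.15 − 1.16X.
K_p = p_A / (p_D p_B) with p_i = (n_i/n_T)·P.
At X = 0.839: the mole-fraction product g(X) = Π y_i^ν_i = 29.54. Since K_p = g(X)·P^{-1}, P = (g/K_p)^(1/1) = (29.54/0.0848)^(1/1) = 348 kPa.

P = 348 kPa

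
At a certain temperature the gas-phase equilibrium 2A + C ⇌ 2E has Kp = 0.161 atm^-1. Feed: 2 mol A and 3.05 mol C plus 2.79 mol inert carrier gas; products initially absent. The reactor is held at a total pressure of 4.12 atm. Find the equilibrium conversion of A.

X = 0.329

Basis: 2 mol A initially; let X = conversion of A. Extent ξ = X.
Species balance: n_A = 2 − 2X; n_C = 3.05 − X; n_E = 2X; n_I = 2.79 (inert).
Summing: n_T = 7.84 − X.
Mole fractions y_i = n_i/n_T; Kp = p_E^2 / (p_A^2 p_C) with p_i = y_i·P.
Equating to 0.161 atm^-1 and solving on 0 < X < 1: X = 0.329.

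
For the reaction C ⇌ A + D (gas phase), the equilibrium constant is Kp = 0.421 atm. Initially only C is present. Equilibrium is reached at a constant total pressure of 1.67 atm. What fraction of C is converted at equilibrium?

Basis: 1 mol C initially; let X = conversion of C. Extent ξ = X.
At extent ξ: n_C = 1 − X; n_A = X; n_D = X.
n_T = Σnᵢ = 1 + X.
With p_i = (n_i/n_T)P, Kp = p_A p_D / (p_C).
Setting this equal to 0.421 atm and taking the physical root (0 < X < 1) gives X = 0.449.

X = 0.449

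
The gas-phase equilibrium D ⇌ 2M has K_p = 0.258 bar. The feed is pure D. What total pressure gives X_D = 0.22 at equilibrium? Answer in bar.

Take 1 mol D as basis and let X be its fractional conversion, so ξ = X.
Mole table: n_D = 1 − X; n_M = 2X.
n_T = Σnᵢ = 1 + X.
K_p = p_M^2 / (p_D) with p_i = (n_i/n_T)·P.
At X = 0.22: the mole-fraction product g(X) = Π y_i^ν_i = 0.2034. Since K_p = g(X)·P^{1}, P = (K_p/g)^(1/1) = (0.258/0.2034)^(1/1) = 1.27 bar.

P = 1.27 bar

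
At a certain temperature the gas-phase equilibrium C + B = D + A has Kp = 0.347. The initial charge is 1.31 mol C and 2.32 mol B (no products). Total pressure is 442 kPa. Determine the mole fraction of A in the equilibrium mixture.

y_A = 0.174

Let X = conversion of C (basis 1.31 mol C); extent of reaction ξ = 1.31X.
At extent ξ: n_C = 1.31 − 1.31X; n_B = 2.32 − 1.31X; n_D = 1.31X; n_A = 1.31X.
Since Δν = 0, n_T = 3.63 throughout.
With p_i = (n_i/n_T)P, Kp = p_D p_A / (p_C p_B).
Substituting and setting equal to 0.347 gives a polynomial in X; the root in (0,1) is X = 0.482.
Then n_A = 0.631, n_T = 3.63, so y_A = 0.174.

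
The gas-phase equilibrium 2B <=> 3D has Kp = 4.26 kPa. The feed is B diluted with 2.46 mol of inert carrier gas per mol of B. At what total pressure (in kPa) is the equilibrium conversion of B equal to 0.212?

Take 1 mol B as basis and let X be its fractional conversion, so ξ = 0.5X.
At extent ξ: n_B = 1 − X; n_D = 1.5X; n_I = 2.46 (inert).
Total moles n_T = 3.46 + 0.5X.
Kp = p_D^3 / (p_B^2) with p_i = (n_i/n_T)·P.
At X = 0.212: the mole-fraction product g(X) = Π y_i^ν_i = 0.01452. Since Kp = g(X)·P^{1}, P = (Kp/g)^(1/1) = (4.26/0.01452)^(1/1) = 293 kPa.

P = 293 kPa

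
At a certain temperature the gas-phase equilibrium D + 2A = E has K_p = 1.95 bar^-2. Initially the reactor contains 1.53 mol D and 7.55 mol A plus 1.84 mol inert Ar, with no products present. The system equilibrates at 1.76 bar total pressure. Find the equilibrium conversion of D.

X = 0.697

Let X = conversion of D (basis 1.53 mol D); extent of reaction ξ = 1.53X.
Mole table: n_D = 1.53 − 1.53X; n_A = 7.55 − 3.06X; n_E = 1.53X; n_I = 1.84 (inert).
Summing: n_T = 10.9 − 3.06X.
Mole fractions y_i = n_i/n_T; K_p = p_E / (p_D p_A^2) with p_i = y_i·P.
Substituting and setting equal to 1.95 bar^-2 gives a polynomial in X; the root in (0,1) is X = 0.697.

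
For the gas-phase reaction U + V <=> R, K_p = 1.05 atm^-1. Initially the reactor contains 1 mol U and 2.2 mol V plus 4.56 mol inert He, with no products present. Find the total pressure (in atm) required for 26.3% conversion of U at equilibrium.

Basis: 1 mol U initially; let X = conversion of U. Extent ξ = X.
Moles: n_U = 1 − X; n_V = 2.2 − X; n_R = X; n_I = 4.56 (inert).
n_T = Σnᵢ = 7.76 − X.
K_p = p_R / (p_U p_V) with p_i = (n_i/n_T)·P.
At X = 0.263: the mole-fraction product g(X) = Π y_i^ν_i = 1.381. Since K_p = g(X)·P^{-1}, P = (g/K_p)^(1/1) = (1.381/1.05)^(1/1) = 1.32 atm.

P = 1.32 atm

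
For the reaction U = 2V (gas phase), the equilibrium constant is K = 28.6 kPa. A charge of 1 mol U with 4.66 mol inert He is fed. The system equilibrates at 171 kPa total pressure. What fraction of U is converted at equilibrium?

X = 0.392

Let X = conversion of U (basis 1 mol U); extent of reaction ξ = X.
Mole table: n_U = 1 − X; n_V = 2X; n_I = 4.66 (inert).
Summing: n_T = 5.66 + X.
With p_i = (n_i/n_T)P, K = p_V^2 / (p_U).
Substituting and setting equal to 28.6 kPa gives a polynomial in X; the root in (0,1) is X = 0.392.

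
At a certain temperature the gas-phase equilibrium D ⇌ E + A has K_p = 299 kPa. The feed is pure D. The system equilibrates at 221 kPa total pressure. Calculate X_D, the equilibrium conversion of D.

Take 1 mol D as basis and let X be its fractional conversion, so ξ = X.
Mole table: n_D = 1 − X; n_E = X; n_A = X.
n_T = Σnᵢ = 1 + X.
y_i = n_i/n_T, p_i = y_i·P. K_p = p_E p_A / (p_D).
This yields a degree-2 equation in X; solving on (0,1), X = 0.758.

X = 0.758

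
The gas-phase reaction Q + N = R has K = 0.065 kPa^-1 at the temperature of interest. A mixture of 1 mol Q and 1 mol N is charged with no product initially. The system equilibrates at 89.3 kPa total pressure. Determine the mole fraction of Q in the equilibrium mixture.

Take 1 mol Q as basis and let X be its fractional conversion, so ξ = X.
Moles: n_Q = 1 − X; n_N = 1 − X; n_R = X.
n_T = Σnᵢ = 2 − X.
With p_i = (n_i/n_T)P, K = p_R / (p_Q p_N).
This yields a degree-2 equation in X; solving on (0,1), X = 0.617.
Then n_Q = 0.383, n_T = 1.38, so y_Q = 0.277.

y_Q = 0.277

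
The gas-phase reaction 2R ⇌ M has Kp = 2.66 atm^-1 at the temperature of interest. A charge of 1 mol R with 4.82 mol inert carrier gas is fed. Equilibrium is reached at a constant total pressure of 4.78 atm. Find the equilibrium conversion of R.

Let X = conversion of R (basis 1 mol R); extent of reaction ξ = 0.5X.
Species balance: n_R = 1 − X; n_M = 0.5X; n_I = 4.82 (inert).
Total moles n_T = 5.82 − 0.5X.
Mole fractions y_i = n_i/n_T; Kp = p_M / (p_R^2) with p_i = y_i·P.
This yields a degree-2 equation in X; solving on (0,1), X = 0.631.

X = 0.631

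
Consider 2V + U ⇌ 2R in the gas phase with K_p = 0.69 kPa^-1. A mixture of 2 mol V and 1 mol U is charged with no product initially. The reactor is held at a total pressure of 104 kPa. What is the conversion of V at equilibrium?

Take 2 mol V as basis and let X be its fractional conversion, so ξ = X.
Species balance: n_V = 2 − 2X; n_U = 1 − X; n_R = 2X.
Summing: n_T = 3 − X.
Mole fractions y_i = n_i/n_T; K_p = p_R^2 / (p_V^2 p_U) with p_i = y_i·P.
This yields a degree-3 equation in X; solving on (0,1), X = 0.741.

X = 0.741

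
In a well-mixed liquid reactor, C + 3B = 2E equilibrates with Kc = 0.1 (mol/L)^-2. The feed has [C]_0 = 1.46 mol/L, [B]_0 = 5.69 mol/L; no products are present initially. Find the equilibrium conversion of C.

Let X = conversion of C; extent ξ = 1.46·X mol/L.
Concentrations: [C] = 1.46 − 1.46X; [B] = 5.69 − 4.38X; [E] = 2.92X.
Kc = [E]^2 / ([C] [B]^3).
This equals 0.1 at X = 0.539 (the root in 0 < X < 1).

X = 0.539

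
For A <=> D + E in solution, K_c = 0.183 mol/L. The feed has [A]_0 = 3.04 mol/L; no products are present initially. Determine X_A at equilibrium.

X = 0.217

Let X = conversion of A; extent ξ = 3.04·X mol/L.
Concentrations: [A] = 3.04 − 3.04X; [D] = 3.04X; [E] = 3.04X.
K_c = [D] [E] / ([A]).
Setting equal to 0.183 and solving for X on (0,1) gives X = 0.217.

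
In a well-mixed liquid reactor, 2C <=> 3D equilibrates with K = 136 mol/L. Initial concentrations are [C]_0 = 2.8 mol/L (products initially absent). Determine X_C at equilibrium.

Let X = conversion of C; extent ξ = 2.8X/2 mol/L.
Concentrations: [C] = 2.8 − 2.8X; [D] = 4.2X.
K = [D]^3 / ([C]^2).
Solving K = 136 for X ∈ (0,1): X = 0.808.

X = 0.808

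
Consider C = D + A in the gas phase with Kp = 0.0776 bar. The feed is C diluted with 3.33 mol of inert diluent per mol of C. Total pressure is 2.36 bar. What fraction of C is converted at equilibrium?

X = 0.322

Basis: 1 mol C initially; let X = conversion of C. Extent ξ = X.
At extent ξ: n_C = 1 − X; n_D = X; n_A = X; n_I = 3.33 (inert).
n_T = Σnᵢ = 4.33 + X.
y_i = n_i/n_T, p_i = y_i·P. Kp = p_D p_A / (p_C).
Substituting and setting equal to 0.0776 bar gives a polynomial in X; the root in (0,1) is X = 0.322.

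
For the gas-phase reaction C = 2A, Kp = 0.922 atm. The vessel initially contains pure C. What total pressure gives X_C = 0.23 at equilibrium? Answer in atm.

Let X = conversion of C (basis 1 mol C); extent of reaction ξ = X.
At extent ξ: n_C = 1 − X; n_A = 2X.
Total moles n_T = 1 + X.
Kp = p_A^2 / (p_C) with p_i = (n_i/n_T)·P.
At X = 0.23: the mole-fraction product g(X) = Π y_i^ν_i = 0.2234. Since Kp = g(X)·P^{1}, P = (Kp/g)^(1/1) = (0.922/0.2234)^(1/1) = 4.13 atm.

P = 4.13 atm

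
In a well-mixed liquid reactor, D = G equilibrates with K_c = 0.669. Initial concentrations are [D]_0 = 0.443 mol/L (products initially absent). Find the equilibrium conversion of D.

Let X = conversion of D; extent ξ = 0.443·X mol/L.
Concentrations: [D] = 0.443 − 0.443X; [G] = 0.443X.
K_c = [G] / ([D]).
Equating to 0.669: the physical root is X = 0.401.

X = 0.401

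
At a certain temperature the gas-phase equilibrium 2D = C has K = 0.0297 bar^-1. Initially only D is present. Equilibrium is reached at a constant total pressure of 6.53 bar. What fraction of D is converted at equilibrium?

X = 0.250

Basis: 1 mol D initially; let X = conversion of D. Extent ξ = 0.5X.
Mole table: n_D = 1 − X; n_C = 0.5X.
Total moles n_T = 1 − 0.5X.
With p_i = (n_i/n_T)P, K = p_C / (p_D^2).
Setting this equal to 0.0297 bar^-1 and taking the physical root (0 < X < 1) gives X = 0.250.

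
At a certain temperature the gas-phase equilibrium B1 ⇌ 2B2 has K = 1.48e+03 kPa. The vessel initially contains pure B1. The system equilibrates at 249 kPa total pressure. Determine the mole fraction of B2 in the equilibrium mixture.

Let X = conversion of B1 (basis 1 mol B1); extent of reaction ξ = X.
At extent ξ: n_B1 = 1 − X; n_B2 = 2X.
n_T = Σnᵢ = 1 + X.
With p_i = (n_i/n_T)P, K = p_B2^2 / (p_B1).
Substituting and setting equal to 1.48e+03 kPa gives a polynomial in X; the root in (0,1) is X = 0.773.
Then n_B2 = 1.55, n_T = 1.77, so y_B2 = 0.872.

y_B2 = 0.872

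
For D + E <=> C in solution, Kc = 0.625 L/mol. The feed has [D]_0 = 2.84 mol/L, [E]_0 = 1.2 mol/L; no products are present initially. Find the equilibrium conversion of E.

Let X = conversion of E; extent ξ = 1.2·X mol/L.
Concentrations: [D] = 2.84 − 1.2X; [E] = 1.2 − 1.2X; [C] = 1.2X.
Kc = [C] / ([D] [E]).
Equating to 0.625 L/mol: the physical root is X = 0.574.

X = 0.574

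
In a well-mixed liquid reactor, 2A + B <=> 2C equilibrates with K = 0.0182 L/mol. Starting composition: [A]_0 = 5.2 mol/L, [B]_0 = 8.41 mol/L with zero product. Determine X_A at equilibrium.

Let X = conversion of A; extent ξ = 5.2X/2 mol/L.
Concentrations: [A] = 5.2 − 5.2X; [B] = 8.41 − 2.6X; [C] = 5.2X.
K = [C]^2 / ([A]^2 [B]).
Solving K = 0.0182 for X ∈ (0,1): X = 0.272.

X = 0.272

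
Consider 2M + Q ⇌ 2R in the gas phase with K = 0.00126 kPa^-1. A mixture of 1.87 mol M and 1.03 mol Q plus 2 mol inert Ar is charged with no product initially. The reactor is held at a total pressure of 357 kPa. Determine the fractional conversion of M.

Let X = conversion of M (basis 1.87 mol M); extent of reaction ξ = 0.935X.
Mole table: n_M = 1.87 − 1.87X; n_Q = 1.03 − 0.935X; n_R = 1.87X; n_I = 2 (inert).
n_T = Σnᵢ = 4.9 − 0.935X.
Mole fractions y_i = n_i/n_T; K = p_R^2 / (p_M^2 p_Q) with p_i = y_i·P.
Setting this equal to 0.00126 kPa^-1 and taking the physical root (0 < X < 1) gives X = 0.219.

X = 0.219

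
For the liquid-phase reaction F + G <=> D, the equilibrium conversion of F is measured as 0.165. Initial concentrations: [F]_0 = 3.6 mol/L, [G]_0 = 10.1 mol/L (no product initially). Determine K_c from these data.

K_c = 0.0208 L/mol

Let X = conversion of F.
Concentrations: [F] = 3.6 − 3.6X; [G] = 10.1 − 3.6X; [D] = 3.6X.
At X = 0.165: [F] = 3.01, [G] = 9.51, [D] = 0.594.
K_c = [D] / ([F] [G]) = 0.0208 L/mol.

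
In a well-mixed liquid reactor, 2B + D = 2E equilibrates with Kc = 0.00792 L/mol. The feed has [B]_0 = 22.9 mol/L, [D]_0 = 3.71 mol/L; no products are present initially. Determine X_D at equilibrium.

Let X = conversion of D; extent ξ = 3.71·X mol/L.
Concentrations: [B] = 22.9 − 7.42X; [D] = 3.71 − 3.71X; [E] = 7.42X.
Kc = [E]^2 / ([B]^2 [D]).
This equals 0.00792 at X = 0.370 (the root in 0 < X < 1).

X = 0.370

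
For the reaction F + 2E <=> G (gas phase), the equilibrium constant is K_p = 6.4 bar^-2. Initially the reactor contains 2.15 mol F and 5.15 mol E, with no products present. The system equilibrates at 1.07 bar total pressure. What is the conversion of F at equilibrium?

X = 0.662

Basis: 2.15 mol F initially; let X = conversion of F. Extent ξ = 2.15X.
At extent ξ: n_F = 2.15 − 2.15X; n_E = 5.15 − 4.3X; n_G = 2.15X.
n_T = Σnᵢ = 7.3 − 4.3X.
With p_i = (n_i/n_T)P, K_p = p_G / (p_F p_E^2).
Substituting and setting equal to 6.4 bar^-2 gives a polynomial in X; the root in (0,1) is X = 0.662.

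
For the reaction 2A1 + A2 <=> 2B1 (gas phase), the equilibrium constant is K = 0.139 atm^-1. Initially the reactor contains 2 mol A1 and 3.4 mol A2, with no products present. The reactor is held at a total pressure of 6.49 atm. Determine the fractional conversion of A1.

X = 0.423

Basis: 2 mol A1 initially; let X = conversion of A1. Extent ξ = X.
Species balance: n_A1 = 2 − 2X; n_A2 = 3.4 − X; n_B1 = 2X.
Total moles n_T = 5.4 − X.
With p_i = (n_i/n_T)P, K = p_B1^2 / (p_A1^2 p_A2).
This yields a degree-3 equation in X; solving on (0,1), X = 0.423.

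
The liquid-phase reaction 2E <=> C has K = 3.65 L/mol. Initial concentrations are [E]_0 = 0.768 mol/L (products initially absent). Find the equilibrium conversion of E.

Let X = conversion of E; extent ξ = 0.768X/2 mol/L.
Concentrations: [E] = 0.768 − 0.768X; [C] = 0.384X.
K = [C] / ([E]^2).
Equating to 3.65 L/mol: the physical root is X = 0.658.

X = 0.658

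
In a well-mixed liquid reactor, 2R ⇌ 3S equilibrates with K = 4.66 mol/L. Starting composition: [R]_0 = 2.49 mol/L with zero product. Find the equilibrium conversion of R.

X = 0.510

Let X = conversion of R; extent ξ = 2.49X/2 mol/L.
Concentrations: [R] = 2.49 − 2.49X; [S] = 3.74X.
K = [S]^3 / ([R]^2).
Equating to 4.66 mol/L: the physical root is X = 0.510.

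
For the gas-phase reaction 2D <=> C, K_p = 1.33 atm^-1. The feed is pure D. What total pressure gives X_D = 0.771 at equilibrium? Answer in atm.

Basis: 1 mol D initially; let X = conversion of D. Extent ξ = 0.5X.
At extent ξ: n_D = 1 − X; n_C = 0.5X.
Summing: n_T = 1 − 0.5X.
K_p = p_C / (p_D^2) with p_i = (n_i/n_T)·P.
At X = 0.771: the mole-fraction product g(X) = Π y_i^ν_i = 4.517. Since K_p = g(X)·P^{-1}, P = (g/K_p)^(1/1) = (4.517/1.33)^(1/1) = 3.4 atm.

P = 3.4 atm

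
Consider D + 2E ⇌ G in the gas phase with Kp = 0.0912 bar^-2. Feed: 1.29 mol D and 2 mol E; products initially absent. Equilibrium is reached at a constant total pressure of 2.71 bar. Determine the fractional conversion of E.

X = 0.216

Let X = conversion of E (basis 2 mol E); extent of reaction ξ = X.
Moles: n_D = 1.29 − X; n_E = 2 − 2X; n_G = X.
n_T = Σnᵢ = 3.29 − 2X.
Mole fractions y_i = n_i/n_T; Kp = p_G / (p_D p_E^2) with p_i = y_i·P.
Equating to 0.0912 bar^-2 and solving on 0 < X < 1: X = 0.216.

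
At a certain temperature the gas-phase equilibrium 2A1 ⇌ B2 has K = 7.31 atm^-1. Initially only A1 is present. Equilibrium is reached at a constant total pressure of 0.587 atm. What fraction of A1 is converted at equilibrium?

X = 0.765

Basis: 1 mol A1 initially; let X = conversion of A1. Extent ξ = 0.5X.
Mole table: n_A1 = 1 − X; n_B2 = 0.5X.
Summing: n_T = 1 − 0.5X.
Mole fractions y_i = n_i/n_T; K = p_B2 / (p_A1^2) with p_i = y_i·P.
This yields a degree-2 equation in X; solving on (0,1), X = 0.765.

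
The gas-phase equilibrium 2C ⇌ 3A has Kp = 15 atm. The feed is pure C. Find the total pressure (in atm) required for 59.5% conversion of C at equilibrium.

P = 4.49 atm

Let X = conversion of C (basis 1 mol C); extent of reaction ξ = 0.5X.
Moles: n_C = 1 − X; n_A = 1.5X.
Total moles n_T = 1 + 0.5X.
Kp = p_A^3 / (p_C^2) with p_i = (n_i/n_T)·P.
At X = 0.595: the mole-fraction product g(X) = Π y_i^ν_i = 3.34. Since Kp = g(X)·P^{1}, P = (Kp/g)^(1/1) = (15/3.34)^(1/1) = 4.49 atm.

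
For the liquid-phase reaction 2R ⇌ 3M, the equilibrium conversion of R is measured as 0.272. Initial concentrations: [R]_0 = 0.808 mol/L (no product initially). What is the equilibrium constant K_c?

Let X = conversion of R.
Concentrations: [R] = 0.808 − 0.808X; [M] = 1.21X.
At X = 0.272: [R] = 0.588, [M] = 0.33.
K_c = [M]^3 / ([R]^2) = 0.104 mol/L.

K_c = 0.104 mol/L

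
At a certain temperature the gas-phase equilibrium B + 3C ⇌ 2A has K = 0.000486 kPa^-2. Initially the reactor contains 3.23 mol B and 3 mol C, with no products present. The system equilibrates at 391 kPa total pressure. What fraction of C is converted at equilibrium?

Let X = conversion of C (basis 3 mol C); extent of reaction ξ = X.
At extent ξ: n_B = 3.23 − X; n_C = 3 − 3X; n_A = 2X.
Summing: n_T = 6.23 − 2X.
Mole fractions y_i = n_i/n_T; K = p_A^2 / (p_B p_C^3) with p_i = y_i·P.
Setting this equal to 0.000486 kPa^-2 and taking the physical root (0 < X < 1) gives X = 0.779.

X = 0.779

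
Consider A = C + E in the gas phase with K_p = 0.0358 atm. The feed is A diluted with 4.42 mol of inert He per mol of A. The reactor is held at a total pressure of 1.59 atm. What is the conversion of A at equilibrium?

X = 0.300

Basis: 1 mol A initially; let X = conversion of A. Extent ξ = X.
Moles: n_A = 1 − X; n_C = X; n_E = X; n_I = 4.42 (inert).
n_T = Σnᵢ = 5.42 + X.
With p_i = (n_i/n_T)P, K_p = p_C p_E / (p_A).
This yields a degree-2 equation in X; solving on (0,1), X = 0.300.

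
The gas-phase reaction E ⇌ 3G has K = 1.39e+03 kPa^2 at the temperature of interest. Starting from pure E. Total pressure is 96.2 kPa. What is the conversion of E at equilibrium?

Basis: 1 mol E initially; let X = conversion of E. Extent ξ = X.
At extent ξ: n_E = 1 − X; n_G = 3X.
Total moles n_T = 1 + 2X.
Mole fractions y_i = n_i/n_T; K = p_G^3 / (p_E) with p_i = y_i·P.
Setting this equal to 1.39e+03 kPa^2 and taking the physical root (0 < X < 1) gives X = 0.207.

X = 0.207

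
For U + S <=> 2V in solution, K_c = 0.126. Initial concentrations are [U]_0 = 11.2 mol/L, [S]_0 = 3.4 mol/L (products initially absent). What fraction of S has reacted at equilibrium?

X = 0.265

Let X = conversion of S; extent ξ = 3.4·X mol/L.
Concentrations: [U] = 11.2 − 3.4X; [S] = 3.4 − 3.4X; [V] = 6.8X.
K_c = [V]^2 / ([U] [S]).
Equating to 0.126: the physical root is X = 0.265.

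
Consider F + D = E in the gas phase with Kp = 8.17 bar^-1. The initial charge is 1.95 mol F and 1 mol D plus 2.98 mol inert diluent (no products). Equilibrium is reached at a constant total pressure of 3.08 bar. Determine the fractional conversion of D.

Let X = conversion of D (basis 1 mol D); extent of reaction ξ = X.
Mole table: n_F = 1.95 − X; n_D = 1 − X; n_E = X; n_I = 2.98 (inert).
Summing: n_T = 5.93 − X.
y_i = n_i/n_T, p_i = y_i·P. Kp = p_E / (p_F p_D).
Substituting and setting equal to 8.17 bar^-1 gives a polynomial in X; the root in (0,1) is X = 0.845.

X = 0.845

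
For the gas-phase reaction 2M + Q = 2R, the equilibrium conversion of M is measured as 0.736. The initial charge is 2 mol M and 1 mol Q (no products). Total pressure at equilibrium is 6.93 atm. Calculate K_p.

K_p = 9.62 atm^-1

Let X = conversion of M (basis 2 mol M); extent of reaction ξ = X.
At extent ξ: n_M = 2 − 2X; n_Q = 1 − X; n_R = 2X.
Total moles n_T = 3 − X.
At X = 0.736: n_M = 0.528, n_Q = 0.264, n_R = 1.47, n_T = 2.26.
p_i = (n_i/n_T)·P. K_p = p_R^2 / (p_M^2 p_Q) = 9.62 atm^-1.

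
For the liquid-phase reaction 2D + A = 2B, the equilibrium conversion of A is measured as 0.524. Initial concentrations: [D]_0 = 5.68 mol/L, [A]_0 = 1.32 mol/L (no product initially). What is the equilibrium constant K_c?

K_c = 0.165 L/mol

Let X = conversion of A.
Concentrations: [D] = 5.68 − 2.64X; [A] = 1.32 − 1.32X; [B] = 2.64X.
At X = 0.524: [D] = 4.3, [A] = 0.628, [B] = 1.38.
K_c = [B]^2 / ([D]^2 [A]) = 0.165 L/mol.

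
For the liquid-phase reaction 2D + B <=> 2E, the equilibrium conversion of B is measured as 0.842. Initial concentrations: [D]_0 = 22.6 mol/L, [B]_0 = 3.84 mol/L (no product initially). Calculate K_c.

K_c = 0.265 L/mol

Let X = conversion of B.
Concentrations: [D] = 22.6 − 7.68X; [B] = 3.84 − 3.84X; [E] = 7.68X.
At X = 0.842: [D] = 16.1, [B] = 0.607, [E] = 6.47.
K_c = [E]^2 / ([D]^2 [B]) = 0.265 L/mol.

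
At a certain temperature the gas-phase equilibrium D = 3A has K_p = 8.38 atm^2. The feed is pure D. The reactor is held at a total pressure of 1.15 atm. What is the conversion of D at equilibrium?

Take 1 mol D as basis and let X be its fractional conversion, so ξ = X.
Species balance: n_D = 1 − X; n_A = 3X.
n_T = Σnᵢ = 1 + 2X.
y_i = n_i/n_T, p_i = y_i·P. K_p = p_A^3 / (p_D).
Substituting and setting equal to 8.38 atm^2 gives a polynomial in X; the root in (0,1) is X = 0.728.

X = 0.728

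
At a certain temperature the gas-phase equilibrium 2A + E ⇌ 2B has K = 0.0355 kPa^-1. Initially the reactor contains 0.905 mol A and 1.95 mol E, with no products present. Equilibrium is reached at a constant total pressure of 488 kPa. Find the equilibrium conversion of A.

X = 0.769

Basis: 0.905 mol A initially; let X = conversion of A. Extent ξ = 0.453X.
Mole table: n_A = 0.905 − 0.905X; n_E = 1.95 − 0.453X; n_B = 0.905X.
n_T = Σnᵢ = 2.85 − 0.453X.
y_i = n_i/n_T, p_i = y_i·P. K = p_B^2 / (p_A^2 p_E).
This yields a degree-3 equation in X; solving on (0,1), X = 0.769.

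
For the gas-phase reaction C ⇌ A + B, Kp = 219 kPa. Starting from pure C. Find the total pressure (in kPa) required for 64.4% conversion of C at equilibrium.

Let X = conversion of C (basis 1 mol C); extent of reaction ξ = X.
Species balance: n_C = 1 − X; n_A = X; n_B = X.
Total moles n_T = 1 + X.
Kp = p_A p_B / (p_C) with p_i = (n_i/n_T)·P.
At X = 0.644: the mole-fraction product g(X) = Π y_i^ν_i = 0.7086. Since Kp = g(X)·P^{1}, P = (Kp/g)^(1/1) = (219/0.7086)^(1/1) = 309 kPa.

P = 309 kPa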